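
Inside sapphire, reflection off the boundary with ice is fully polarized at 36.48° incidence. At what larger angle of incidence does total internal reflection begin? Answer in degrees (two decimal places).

tan θ_B = n₂/n₁ = tan 36.48° = 0.7394.
Total internal reflection: sin θ_c = n₂/n₁ = 0.7394.
θ_c = arcsin(0.7394) = 47.68°.

θ_c ≈ 47.68°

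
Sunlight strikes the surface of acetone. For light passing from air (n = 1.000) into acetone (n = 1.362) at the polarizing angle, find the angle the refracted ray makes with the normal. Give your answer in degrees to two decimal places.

θ_t ≈ 36.29°

tan θ_B = n₂/n₁ = 1.362/1.000 = 1.3620, so θ_B = 53.71°.
At Brewster's angle the reflected and refracted rays are perpendicular, so θ_t = 90° − θ_B = 90° − 53.71° = 36.29°.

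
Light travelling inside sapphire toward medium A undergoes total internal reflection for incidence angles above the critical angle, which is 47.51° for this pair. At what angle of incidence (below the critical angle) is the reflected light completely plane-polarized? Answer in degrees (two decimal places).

n₂/n₁ = sin θ_c = sin 47.51° = 0.7374.
tan θ_B equals the same ratio, so θ_B = arctan(0.7374) = 36.40°.

θ_B ≈ 36.40°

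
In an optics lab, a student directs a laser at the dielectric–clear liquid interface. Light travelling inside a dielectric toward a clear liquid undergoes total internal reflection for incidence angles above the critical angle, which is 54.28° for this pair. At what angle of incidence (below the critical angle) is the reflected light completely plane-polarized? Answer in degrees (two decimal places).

θ_B ≈ 39.07°

sin θ_c = n₂/n₁, so n₂/n₁ = sin 54.28° = 0.8119.
Brewster: tan θ_B = n₂/n₁ = 0.8119.
θ_B = arctan(0.8119) = 39.07°.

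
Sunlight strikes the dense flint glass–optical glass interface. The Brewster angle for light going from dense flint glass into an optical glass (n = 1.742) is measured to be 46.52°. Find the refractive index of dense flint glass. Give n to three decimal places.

Full polarization of the reflected beam means tan θ_B = n₂/n₁, where n₁ is the incident medium (dense flint glass).
n₁ = n₂ / tan θ_B = 1.742 / tan 46.52° = 1.652.

n ≈ 1.652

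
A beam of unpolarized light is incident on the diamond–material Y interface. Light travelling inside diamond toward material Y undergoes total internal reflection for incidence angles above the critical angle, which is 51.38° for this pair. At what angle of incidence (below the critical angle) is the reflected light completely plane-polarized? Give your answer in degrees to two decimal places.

n₂/n₁ = sin θ_c = sin 51.38° = 0.7813.
tan θ_B equals the same ratio, so θ_B = arctan(0.7813) = 38.00°.

θ_B ≈ 38.00°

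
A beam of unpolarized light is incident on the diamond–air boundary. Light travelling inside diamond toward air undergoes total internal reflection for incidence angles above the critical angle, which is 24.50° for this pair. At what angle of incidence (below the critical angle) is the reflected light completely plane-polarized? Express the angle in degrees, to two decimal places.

n₂/n₁ = sin θ_c = sin 24.50° = 0.4147.
tan θ_B equals the same ratio, so θ_B = arctan(0.4147) = 22.52°.

θ_B ≈ 22.52°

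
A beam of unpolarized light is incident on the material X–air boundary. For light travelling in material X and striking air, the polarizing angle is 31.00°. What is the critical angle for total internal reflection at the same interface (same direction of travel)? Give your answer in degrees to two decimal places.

From Brewster, n₂/n₁ = tan θ_B = tan 31.00° = 0.6009.
Then sin θ_c = n₂/n₁ = 0.6009, so θ_c = arcsin 0.6009 = 36.93°.

θ_c ≈ 36.93°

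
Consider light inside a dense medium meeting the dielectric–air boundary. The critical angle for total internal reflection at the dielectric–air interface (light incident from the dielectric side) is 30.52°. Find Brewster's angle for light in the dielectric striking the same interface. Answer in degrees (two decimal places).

sin θ_c = n₂/n₁, so n₂/n₁ = sin 30.52° = 0.5078.
Brewster: tan θ_B = n₂/n₁ = 0.5078.
θ_B = arctan(0.5078) = 26.92°.

θ_B ≈ 26.92°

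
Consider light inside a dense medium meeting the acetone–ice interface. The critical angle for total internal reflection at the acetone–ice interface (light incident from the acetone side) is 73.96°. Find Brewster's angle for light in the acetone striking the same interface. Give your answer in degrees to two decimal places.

θ_B ≈ 43.86°

sin θ_c = n₂/n₁, so n₂/n₁ = sin 73.96° = 0.9611.
Brewster: tan θ_B = n₂/n₁ = 0.9611.
θ_B = arctan(0.9611) = 43.86°.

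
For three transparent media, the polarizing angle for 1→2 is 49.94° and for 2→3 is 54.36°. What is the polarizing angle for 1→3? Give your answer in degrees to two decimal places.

θ_B ≈ 58.91°

tan θ_B(1→2) = n₂/n₁ = tan 49.94° = 1.1892.
tan θ_B(2→3) = n₃/n₂ = tan 54.36° = 1.3947.
n₃/n₁ = 1.6586. Then tan θ_B(1→3) = n₃/n₁, so θ_B(1→3) = arctan(1.6586) = 58.91°.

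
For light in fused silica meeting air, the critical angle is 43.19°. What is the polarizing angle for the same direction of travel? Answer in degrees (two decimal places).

At the critical angle sin θ_c = n₂/n₁, giving n₂/n₁ = sin 43.19° = 0.6844.
Then tan θ_B = n₂/n₁ = 0.6844, so θ_B = arctan 0.6844 = 34.39°.

θ_B ≈ 34.39°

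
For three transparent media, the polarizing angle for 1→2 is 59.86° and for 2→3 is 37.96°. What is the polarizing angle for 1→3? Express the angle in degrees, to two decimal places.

Each Brewster angle gives a ratio: n₂/n₁ = tan 59.86° = 1.7223, n₃/n₂ = tan 37.96° = 0.7802.
n₃/n₁ = 1.3437. Then tan θ_B(1→3) = n₃/n₁, so θ_B(1→3) = arctan(1.3437) = 53.34°.

θ_B ≈ 53.34°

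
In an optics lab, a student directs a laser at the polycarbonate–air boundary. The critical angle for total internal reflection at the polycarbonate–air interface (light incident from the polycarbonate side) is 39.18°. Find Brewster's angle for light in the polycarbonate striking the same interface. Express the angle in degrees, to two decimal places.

θ_B ≈ 32.28°

At the critical angle sin θ_c = n₂/n₁, giving n₂/n₁ = sin 39.18° = 0.6318.
Then tan θ_B = n₂/n₁ = 0.6318, so θ_B = arctan 0.6318 = 32.28°.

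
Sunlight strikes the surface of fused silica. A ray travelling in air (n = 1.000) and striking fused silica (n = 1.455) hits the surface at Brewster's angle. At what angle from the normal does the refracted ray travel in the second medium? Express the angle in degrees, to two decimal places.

θ_t ≈ 34.50°

tan θ_B = n₂/n₁ = 1.455/1.000 = 1.4550, so θ_B = 55.50°.
The refracted ray is perpendicular to the reflected ray, so θ_t = 90° − θ_B = 34.50°.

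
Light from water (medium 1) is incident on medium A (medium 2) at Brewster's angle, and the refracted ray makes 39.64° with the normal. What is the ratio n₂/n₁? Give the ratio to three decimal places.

θ_B + θ_t = 90°, so θ_B = 90° − 39.64° = 50.36°.
tan θ_B = n₂/n₁, so n₂/n₁ = tan 50.36° = 1.207.

n₂/n₁ ≈ 1.207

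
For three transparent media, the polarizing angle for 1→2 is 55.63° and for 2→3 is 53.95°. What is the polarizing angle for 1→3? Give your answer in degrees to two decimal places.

tan θ_B(1→2) = n₂/n₁ = tan 55.63° = 1.4621.
tan θ_B(2→3) = n₃/n₂ = tan 53.95° = 1.3739.
n₃/n₁ = 2.0087. Then tan θ_B(1→3) = n₃/n₁, so θ_B(1→3) = arctan(2.0087) = 63.53°.

θ_B ≈ 63.53°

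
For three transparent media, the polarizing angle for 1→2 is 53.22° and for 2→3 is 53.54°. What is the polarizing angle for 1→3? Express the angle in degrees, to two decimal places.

n₂/n₁ = tan 53.22° = 1.3377 and n₃/n₂ = tan 53.54° = 1.3534.
So n₃/n₁ = (n₂/n₁)(n₃/n₂) = 1.3377 × 1.3534 = 1.8104.
θ_B(1→3) = arctan(1.8104) = 61.09°.

θ_B ≈ 61.09°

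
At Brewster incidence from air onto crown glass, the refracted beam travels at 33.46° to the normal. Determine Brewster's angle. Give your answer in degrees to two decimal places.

At Brewster's angle the reflected and refracted rays are perpendicular, so θ_B + θ_t = 90°.
θ_B = 90° − 33.46° = 56.54°.

θ_B ≈ 56.54°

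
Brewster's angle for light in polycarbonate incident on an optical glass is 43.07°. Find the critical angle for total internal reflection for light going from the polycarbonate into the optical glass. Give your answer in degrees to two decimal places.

θ_c ≈ 69.20°

tan θ_B = n₂/n₁ = tan 43.07° = 0.9348.
Total internal reflection: sin θ_c = n₂/n₁ = 0.9348.
θ_c = arcsin(0.9348) = 69.20°.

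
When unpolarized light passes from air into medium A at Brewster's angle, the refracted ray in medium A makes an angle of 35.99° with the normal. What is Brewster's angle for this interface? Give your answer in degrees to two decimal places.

Brewster's condition makes the reflected and refracted beams perpendicular: θ_B + θ_t = 90°.
θ_B = 90° − 35.99° = 54.01°.

θ_B ≈ 54.01°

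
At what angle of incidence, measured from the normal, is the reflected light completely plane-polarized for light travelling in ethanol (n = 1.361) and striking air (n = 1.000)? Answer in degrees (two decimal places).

Brewster's condition: tan θ_B = n₂/n₁ = 1.000/1.361 = 0.7348.
θ_B = arctan(0.7348) = 36.31°.

θ_B ≈ 36.31°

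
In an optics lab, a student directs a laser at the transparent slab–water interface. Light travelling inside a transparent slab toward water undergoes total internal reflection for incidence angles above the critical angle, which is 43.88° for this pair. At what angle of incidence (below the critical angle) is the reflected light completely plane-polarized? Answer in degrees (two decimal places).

sin θ_c = n₂/n₁, so n₂/n₁ = sin 43.88° = 0.6932.
Brewster: tan θ_B = n₂/n₁ = 0.6932.
θ_B = arctan(0.6932) = 34.73°.

θ_B ≈ 34.73°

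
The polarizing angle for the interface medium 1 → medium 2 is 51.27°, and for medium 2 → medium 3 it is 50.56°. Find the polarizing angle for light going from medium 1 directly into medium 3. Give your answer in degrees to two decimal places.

Each Brewster angle gives a ratio: n₂/n₁ = tan 51.27° = 1.2469, n₃/n₂ = tan 50.56° = 1.2157.
So n₃/n₁ = (n₂/n₁)(n₃/n₂) = 1.2469 × 1.2157 = 1.5158.
θ_B(1→3) = arctan(1.5158) = 56.59°.

θ_B ≈ 56.59°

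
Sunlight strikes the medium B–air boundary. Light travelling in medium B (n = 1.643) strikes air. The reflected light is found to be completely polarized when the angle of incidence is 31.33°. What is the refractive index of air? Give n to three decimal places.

n ≈ 1.000

At Brewster's angle, tan θ_B = n₂/n₁ with n₁ on the incident side (medium B) and n₂ on the transmitted side (air).
n₂ = n₁ tan θ_B = 1.643 × tan 31.33° = 1.000.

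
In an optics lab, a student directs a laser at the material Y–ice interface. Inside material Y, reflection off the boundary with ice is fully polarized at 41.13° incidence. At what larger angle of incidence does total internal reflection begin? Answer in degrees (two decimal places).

n₂/n₁ = tan 41.13° = 0.8733; the critical angle satisfies sin θ_c = n₂/n₁.
θ_c = arcsin(0.8733) = 60.84°.

θ_c ≈ 60.84°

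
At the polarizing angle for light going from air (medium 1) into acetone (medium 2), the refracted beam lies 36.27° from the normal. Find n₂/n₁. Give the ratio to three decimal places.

At Brewster incidence θ_B = 90° − θ_t = 90° − 36.27° = 53.73°.
tan θ_B = n₂/n₁, so n₂/n₁ = tan 53.73° = 1.363.

n₂/n₁ ≈ 1.363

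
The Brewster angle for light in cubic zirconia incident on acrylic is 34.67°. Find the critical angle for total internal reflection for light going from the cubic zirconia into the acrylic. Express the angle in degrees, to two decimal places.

n₂/n₁ = tan 34.67° = 0.6917; the critical angle satisfies sin θ_c = n₂/n₁.
θ_c = arcsin(0.6917) = 43.76°.

θ_c ≈ 43.76°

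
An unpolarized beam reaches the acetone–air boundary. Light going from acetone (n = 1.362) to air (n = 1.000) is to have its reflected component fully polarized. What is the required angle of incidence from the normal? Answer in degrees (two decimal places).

Here n₂/n₁ = 1.000/1.362 = 0.7342, and Brewster's law gives tan θ_B = n₂/n₁. Taking the arctangent, θ_B = 36.29°.

θ_B ≈ 36.29°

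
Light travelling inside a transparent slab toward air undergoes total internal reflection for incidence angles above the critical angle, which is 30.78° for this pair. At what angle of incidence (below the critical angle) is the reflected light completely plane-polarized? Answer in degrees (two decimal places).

θ_B ≈ 27.10°

n₂/n₁ = sin θ_c = sin 30.78° = 0.5117.
tan θ_B equals the same ratio, so θ_B = arctan(0.5117) = 27.10°.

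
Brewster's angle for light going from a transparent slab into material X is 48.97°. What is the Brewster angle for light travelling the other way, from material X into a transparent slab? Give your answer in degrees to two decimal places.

θ_B' ≈ 41.03°

tan θ_B' = n₁/n₂ = 1/tan θ_B, so θ_B' = 90° − θ_B.
θ_B' = 90° − 48.97° = 41.03°.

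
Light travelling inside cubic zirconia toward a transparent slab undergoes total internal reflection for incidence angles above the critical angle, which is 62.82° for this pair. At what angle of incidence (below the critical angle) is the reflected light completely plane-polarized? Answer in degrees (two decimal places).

θ_B ≈ 41.66°

At the critical angle sin θ_c = n₂/n₁, giving n₂/n₁ = sin 62.82° = 0.8896.
Then tan θ_B = n₂/n₁ = 0.8896, so θ_B = arctan 0.8896 = 41.66°.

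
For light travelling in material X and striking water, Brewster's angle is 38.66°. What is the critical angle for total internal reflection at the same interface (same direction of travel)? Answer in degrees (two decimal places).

n₂/n₁ = tan 38.66° = 0.8000; the critical angle satisfies sin θ_c = n₂/n₁.
θ_c = arcsin(0.8000) = 53.13°.

θ_c ≈ 53.13°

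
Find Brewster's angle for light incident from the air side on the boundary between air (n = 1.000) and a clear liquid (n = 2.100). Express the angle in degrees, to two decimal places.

θ_B ≈ 64.54°

Here n₂/n₁ = 2.100/1.000 = 2.1000, and Brewster's law gives tan θ_B = n₂/n₁. Taking the arctangent, θ_B = 64.54°.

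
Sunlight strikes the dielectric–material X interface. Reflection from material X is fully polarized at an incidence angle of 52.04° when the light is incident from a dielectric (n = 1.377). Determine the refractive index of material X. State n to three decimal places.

Brewster's law: tan θ_B = n₂/n₁ (light incident in a dielectric, refracted into material X).
n₂ = n₁ tan θ_B = 1.377 × tan 52.04° = 1.765.

n ≈ 1.765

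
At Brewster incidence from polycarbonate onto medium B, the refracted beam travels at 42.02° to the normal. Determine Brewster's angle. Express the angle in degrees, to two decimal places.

At Brewster's angle the reflected and refracted rays are perpendicular, so θ_B + θ_t = 90°.
θ_B = 90° − 42.02° = 47.98°.

θ_B ≈ 47.98°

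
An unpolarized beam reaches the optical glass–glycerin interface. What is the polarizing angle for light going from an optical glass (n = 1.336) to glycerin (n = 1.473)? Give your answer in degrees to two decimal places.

At Brewster's angle the reflected and refracted rays are perpendicular, which with Snell's law gives tan θ_B = n₂/n₁.
tan θ_B = n₂/n₁ = 1.473/1.336 = 1.1025. Taking the arctangent, θ_B = 47.79°.

θ_B ≈ 47.79°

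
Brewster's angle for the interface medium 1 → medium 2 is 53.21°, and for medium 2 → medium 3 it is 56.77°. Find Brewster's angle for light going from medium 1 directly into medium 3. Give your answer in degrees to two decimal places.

Each Brewster angle gives a ratio: n₂/n₁ = tan 53.21° = 1.3372, n₃/n₂ = tan 56.77° = 1.5264.
Multiplying, n₃/n₁ = 1.3372 × 1.5264 = 2.0411, and θ_B(1→3) = arctan 2.0411 = 63.90°.

θ_B ≈ 63.90°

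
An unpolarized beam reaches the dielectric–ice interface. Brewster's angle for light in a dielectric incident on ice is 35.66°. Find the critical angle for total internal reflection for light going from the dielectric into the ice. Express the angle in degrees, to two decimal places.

θ_c ≈ 45.85°

From Brewster, n₂/n₁ = tan θ_B = tan 35.66° = 0.7175.
Then sin θ_c = n₂/n₁ = 0.7175, so θ_c = arcsin 0.7175 = 45.85°.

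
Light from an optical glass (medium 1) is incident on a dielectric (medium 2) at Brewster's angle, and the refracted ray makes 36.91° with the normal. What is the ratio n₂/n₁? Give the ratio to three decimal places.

n₂/n₁ ≈ 1.331

At Brewster incidence θ_B = 90° − θ_t = 90° − 36.91° = 53.09°.
tan θ_B = n₂/n₁, so n₂/n₁ = tan 53.09° = 1.331.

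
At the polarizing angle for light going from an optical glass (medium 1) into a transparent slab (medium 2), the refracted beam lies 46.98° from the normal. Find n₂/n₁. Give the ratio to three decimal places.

θ_B + θ_t = 90°, so θ_B = 90° − 46.98° = 43.02°.
tan θ_B = n₂/n₁, so n₂/n₁ = tan 43.02° = 0.933.

n₂/n₁ ≈ 0.933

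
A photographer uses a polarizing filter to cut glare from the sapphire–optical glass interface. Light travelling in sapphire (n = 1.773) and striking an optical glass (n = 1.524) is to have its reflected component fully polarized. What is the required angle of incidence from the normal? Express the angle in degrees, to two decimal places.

θ_B ≈ 40.68°

At Brewster's angle the reflected and refracted rays are perpendicular, which with Snell's law gives tan θ_B = n₂/n₁.
tan θ_B = n₂/n₁ = 1.524/1.773 = 0.8596.
θ_B = arctan(0.8596) = 40.68°.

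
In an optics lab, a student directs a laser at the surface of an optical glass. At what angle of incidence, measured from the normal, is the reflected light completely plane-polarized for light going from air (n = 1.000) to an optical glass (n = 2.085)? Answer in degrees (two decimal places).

tan θ_B = n₂/n₁ = 2.085/1.000 = 2.0850.
So θ_B = arctan 2.0850 = 64.38°.

θ_B ≈ 64.38°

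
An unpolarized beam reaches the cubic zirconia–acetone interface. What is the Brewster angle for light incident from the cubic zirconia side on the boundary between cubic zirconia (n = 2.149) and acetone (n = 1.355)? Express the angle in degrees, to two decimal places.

The reflected p-component vanishes when tan θ_B = n₂/n₁.
tan θ_B = n₂/n₁ = 1.355/2.149 = 0.6305.
θ_B = arctan(0.6305) = 32.23°.

θ_B ≈ 32.23°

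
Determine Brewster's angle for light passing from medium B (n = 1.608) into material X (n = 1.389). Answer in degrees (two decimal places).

Brewster's condition: tan θ_B = n₂/n₁ = 1.389/1.608 = 0.8638.
So θ_B = arctan 0.8638 = 40.82°.

θ_B ≈ 40.82°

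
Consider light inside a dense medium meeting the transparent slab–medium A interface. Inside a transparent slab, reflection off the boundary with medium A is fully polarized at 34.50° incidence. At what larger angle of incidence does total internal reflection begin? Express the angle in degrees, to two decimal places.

tan θ_B = n₂/n₁ = tan 34.50° = 0.6873.
Total internal reflection: sin θ_c = n₂/n₁ = 0.6873.
θ_c = arcsin(0.6873) = 43.42°.

θ_c ≈ 43.42°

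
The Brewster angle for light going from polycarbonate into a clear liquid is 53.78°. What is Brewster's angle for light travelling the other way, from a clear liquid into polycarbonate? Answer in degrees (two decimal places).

tan θ_B' = n₁/n₂ = 1/tan θ_B, so θ_B' = 90° − θ_B.
θ_B' = 90° − 53.78° = 36.22°.

θ_B' ≈ 36.22°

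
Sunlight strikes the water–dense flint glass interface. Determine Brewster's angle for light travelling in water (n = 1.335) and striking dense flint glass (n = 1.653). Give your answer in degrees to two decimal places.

θ_B ≈ 51.07°

tan θ_B = n₂/n₁ = 1.653/1.335 = 1.2382.
θ_B = arctan(1.2382) = 51.07°.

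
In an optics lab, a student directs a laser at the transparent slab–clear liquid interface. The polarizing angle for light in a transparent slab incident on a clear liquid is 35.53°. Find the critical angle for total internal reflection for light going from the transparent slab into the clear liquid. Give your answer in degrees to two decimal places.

θ_c ≈ 45.57°

n₂/n₁ = tan 35.53° = 0.7141; the critical angle satisfies sin θ_c = n₂/n₁.
θ_c = arcsin(0.7141) = 45.57°.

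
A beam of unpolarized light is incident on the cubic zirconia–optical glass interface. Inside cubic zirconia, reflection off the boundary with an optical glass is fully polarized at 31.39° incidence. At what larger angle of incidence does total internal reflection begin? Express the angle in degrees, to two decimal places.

tan θ_B = n₂/n₁ = tan 31.39° = 0.6102.
Total internal reflection: sin θ_c = n₂/n₁ = 0.6102.
θ_c = arcsin(0.6102) = 37.60°.

θ_c ≈ 37.60°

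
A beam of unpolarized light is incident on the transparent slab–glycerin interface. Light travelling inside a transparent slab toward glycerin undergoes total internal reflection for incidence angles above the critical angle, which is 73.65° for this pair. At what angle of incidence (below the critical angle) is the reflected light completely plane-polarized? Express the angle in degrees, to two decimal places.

θ_B ≈ 43.82°

n₂/n₁ = sin θ_c = sin 73.65° = 0.9596.
tan θ_B equals the same ratio, so θ_B = arctan(0.9596) = 43.82°.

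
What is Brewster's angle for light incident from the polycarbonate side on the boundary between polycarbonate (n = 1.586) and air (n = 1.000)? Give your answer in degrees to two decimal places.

θ_B ≈ 32.23°

Here n₂/n₁ = 1.000/1.586 = 0.6305, and Brewster's law gives tan θ_B = n₂/n₁.
θ_B = arctan(0.6305) = 32.23°.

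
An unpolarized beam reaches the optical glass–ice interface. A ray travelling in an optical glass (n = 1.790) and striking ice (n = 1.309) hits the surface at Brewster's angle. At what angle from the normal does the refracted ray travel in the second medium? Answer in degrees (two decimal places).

First find Brewster's angle: tan θ_B = 1.309/1.790 = 0.7313, giving θ_B = 36.18°.
The refracted ray is perpendicular to the reflected ray, so θ_t = 90° − θ_B = 53.82°.

θ_t ≈ 53.82°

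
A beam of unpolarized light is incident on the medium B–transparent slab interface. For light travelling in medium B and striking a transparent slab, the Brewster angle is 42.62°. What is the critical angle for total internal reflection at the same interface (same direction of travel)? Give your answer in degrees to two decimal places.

From Brewster, n₂/n₁ = tan θ_B = tan 42.62° = 0.9202.
Then sin θ_c = n₂/n₁ = 0.9202, so θ_c = arcsin 0.9202 = 66.95°.

θ_c ≈ 66.95°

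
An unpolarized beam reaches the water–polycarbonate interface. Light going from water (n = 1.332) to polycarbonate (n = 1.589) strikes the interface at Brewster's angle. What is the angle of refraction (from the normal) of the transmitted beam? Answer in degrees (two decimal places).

θ_t ≈ 39.97°

First find Brewster's angle: tan θ_B = 1.589/1.332 = 1.1929, giving θ_B = 50.03°.
At Brewster's angle the reflected and refracted rays are perpendicular, so θ_t = 90° − θ_B = 90° − 50.03° = 39.97°.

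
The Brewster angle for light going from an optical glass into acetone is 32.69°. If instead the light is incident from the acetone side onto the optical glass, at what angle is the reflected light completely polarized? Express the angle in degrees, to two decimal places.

θ_B' ≈ 57.31°

The two Brewster angles are complementary: θ_B' = 90° − θ_B = 90° − 32.69° = 57.31°.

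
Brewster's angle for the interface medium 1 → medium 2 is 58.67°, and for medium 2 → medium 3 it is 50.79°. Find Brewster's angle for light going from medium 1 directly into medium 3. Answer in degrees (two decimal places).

n₂/n₁ = tan 58.67° = 1.6428 and n₃/n₂ = tan 50.79° = 1.2257.
n₃/n₁ = 2.0135. Then tan θ_B(1→3) = n₃/n₁, so θ_B(1→3) = arctan(2.0135) = 63.59°.

θ_B ≈ 63.59°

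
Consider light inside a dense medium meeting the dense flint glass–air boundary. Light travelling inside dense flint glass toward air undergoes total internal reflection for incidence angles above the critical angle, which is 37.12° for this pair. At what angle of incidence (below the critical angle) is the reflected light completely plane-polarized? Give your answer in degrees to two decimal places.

n₂/n₁ = sin θ_c = sin 37.12° = 0.6035.
tan θ_B equals the same ratio, so θ_B = arctan(0.6035) = 31.11°.

θ_B ≈ 31.11°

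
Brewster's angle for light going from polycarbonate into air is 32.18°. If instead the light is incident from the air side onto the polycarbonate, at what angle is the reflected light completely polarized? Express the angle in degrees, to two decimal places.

θ_B' ≈ 57.82°

The two Brewster angles are complementary: θ_B' = 90° − θ_B = 90° − 32.18° = 57.82°.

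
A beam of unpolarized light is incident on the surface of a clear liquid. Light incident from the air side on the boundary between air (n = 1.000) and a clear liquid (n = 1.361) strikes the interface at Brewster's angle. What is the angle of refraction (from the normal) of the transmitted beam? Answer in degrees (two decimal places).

θ_t ≈ 36.31°

First find Brewster's angle: tan θ_B = 1.361/1.000 = 1.3610, giving θ_B = 53.69°.
At Brewster's angle the reflected and refracted rays are perpendicular, so θ_t = 90° − θ_B = 90° − 53.69° = 36.31°.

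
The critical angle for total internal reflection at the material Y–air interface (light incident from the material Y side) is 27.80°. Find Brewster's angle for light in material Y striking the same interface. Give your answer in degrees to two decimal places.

n₂/n₁ = sin θ_c = sin 27.80° = 0.4664.
tan θ_B equals the same ratio, so θ_B = arctan(0.4664) = 25.00°.

θ_B ≈ 25.00°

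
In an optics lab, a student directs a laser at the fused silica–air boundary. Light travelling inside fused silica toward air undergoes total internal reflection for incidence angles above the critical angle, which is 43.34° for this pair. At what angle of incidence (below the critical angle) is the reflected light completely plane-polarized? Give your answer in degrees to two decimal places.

θ_B ≈ 34.46°

n₂/n₁ = sin θ_c = sin 43.34° = 0.6863.
tan θ_B equals the same ratio, so θ_B = arctan(0.6863) = 34.46°.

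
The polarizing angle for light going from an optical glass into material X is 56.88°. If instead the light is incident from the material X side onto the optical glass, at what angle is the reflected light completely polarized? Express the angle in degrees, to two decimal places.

θ_B' ≈ 33.12°

The two Brewster angles are complementary: θ_B' = 90° − θ_B = 90° − 56.88° = 33.12°.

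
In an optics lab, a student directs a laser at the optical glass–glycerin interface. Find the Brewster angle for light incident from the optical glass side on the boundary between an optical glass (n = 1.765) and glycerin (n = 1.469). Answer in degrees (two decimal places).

θ_B ≈ 39.77°

At Brewster's angle the reflected and refracted rays are perpendicular, which with Snell's law gives tan θ_B = n₂/n₁.
Here n₂/n₁ = 1.469/1.765 = 0.8323, and Brewster's law gives tan θ_B = n₂/n₁. Taking the arctangent, θ_B = 39.77°.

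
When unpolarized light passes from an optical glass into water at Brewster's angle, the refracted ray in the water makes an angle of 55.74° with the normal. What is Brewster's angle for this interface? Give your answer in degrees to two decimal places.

θ_B ≈ 34.26°

At Brewster's angle the reflected and refracted rays are perpendicular, so θ_B + θ_t = 90°.
So θ_B = 90° − θ_t = 90° − 55.74° = 34.26°.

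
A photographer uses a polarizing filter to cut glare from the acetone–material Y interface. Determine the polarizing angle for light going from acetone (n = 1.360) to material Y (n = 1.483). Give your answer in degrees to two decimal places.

θ_B ≈ 47.48°

Brewster's condition: tan θ_B = n₂/n₁ = 1.483/1.360 = 1.0904.
θ_B = arctan(1.0904) = 47.48°.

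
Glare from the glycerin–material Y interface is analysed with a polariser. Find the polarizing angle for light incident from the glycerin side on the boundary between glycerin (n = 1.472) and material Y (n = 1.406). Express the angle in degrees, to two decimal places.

θ_B ≈ 43.69°

Brewster's condition: tan θ_B = n₂/n₁ = 1.406/1.472 = 0.9552.
So θ_B = arctan 0.9552 = 43.69°.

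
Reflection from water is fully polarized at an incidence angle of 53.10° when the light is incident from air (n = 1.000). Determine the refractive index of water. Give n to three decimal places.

n ≈ 1.332

At Brewster's angle, tan θ_B = n₂/n₁ with n₁ on the incident side (air) and n₂ on the transmitted side (water).
n₂ = n₁ tan θ_B = 1.000 × tan 53.10° = 1.332.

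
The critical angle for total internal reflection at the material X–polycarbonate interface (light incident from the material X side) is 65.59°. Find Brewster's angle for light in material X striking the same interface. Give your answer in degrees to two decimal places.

n₂/n₁ = sin θ_c = sin 65.59° = 0.9106.
tan θ_B equals the same ratio, so θ_B = arctan(0.9106) = 42.32°.

θ_B ≈ 42.32°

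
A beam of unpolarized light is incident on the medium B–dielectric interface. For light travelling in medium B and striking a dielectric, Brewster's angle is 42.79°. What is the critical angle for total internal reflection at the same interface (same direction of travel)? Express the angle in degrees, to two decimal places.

θ_c ≈ 67.77°

tan θ_B = n₂/n₁ = tan 42.79° = 0.9257.
Total internal reflection: sin θ_c = n₂/n₁ = 0.9257.
θ_c = arcsin(0.9257) = 67.77°.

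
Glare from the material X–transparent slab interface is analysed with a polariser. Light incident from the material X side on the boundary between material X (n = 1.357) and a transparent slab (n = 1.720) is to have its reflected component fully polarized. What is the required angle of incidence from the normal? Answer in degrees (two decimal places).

tan θ_B = n₂/n₁ = 1.720/1.357 = 1.2675. Taking the arctangent, θ_B = 51.73°.

θ_B ≈ 51.73°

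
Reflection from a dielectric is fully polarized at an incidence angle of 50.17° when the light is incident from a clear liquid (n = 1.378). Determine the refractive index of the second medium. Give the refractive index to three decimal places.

n ≈ 1.652

Brewster's law: tan θ_B = n₂/n₁ (light incident in a clear liquid, refracted into a dielectric).
n₂ = n₁ tan θ_B = 1.378 × tan 50.17° = 1.652.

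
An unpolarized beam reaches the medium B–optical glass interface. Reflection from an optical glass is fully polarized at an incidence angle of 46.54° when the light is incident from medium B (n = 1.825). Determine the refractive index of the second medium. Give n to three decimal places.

Full polarization of the reflected beam means tan θ_B = n₂/n₁, where n₁ is the incident medium (medium B).
n₂ = n₁ tan θ_B = 1.825 × tan 46.54° = 1.926.

n ≈ 1.926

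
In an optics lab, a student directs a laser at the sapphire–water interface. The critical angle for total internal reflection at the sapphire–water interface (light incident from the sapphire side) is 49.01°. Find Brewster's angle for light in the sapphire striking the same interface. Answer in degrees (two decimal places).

n₂/n₁ = sin θ_c = sin 49.01° = 0.7548.
tan θ_B equals the same ratio, so θ_B = arctan(0.7548) = 37.05°.

θ_B ≈ 37.05°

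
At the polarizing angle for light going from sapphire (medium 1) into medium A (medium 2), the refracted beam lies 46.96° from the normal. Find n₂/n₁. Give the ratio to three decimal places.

n₂/n₁ ≈ 0.934

At Brewster incidence θ_B = 90° − θ_t = 90° − 46.96° = 43.04°.
Then n₂/n₁ = tan θ_B = tan 43.04° = 0.934.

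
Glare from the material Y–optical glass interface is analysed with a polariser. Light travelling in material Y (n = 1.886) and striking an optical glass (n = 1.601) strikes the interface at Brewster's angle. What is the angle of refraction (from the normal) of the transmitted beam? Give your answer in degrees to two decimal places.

θ_t ≈ 49.67°

tan θ_B = n₂/n₁ = 1.601/1.886 = 0.8489, so θ_B = 40.33°.
The refracted ray is perpendicular to the reflected ray, so θ_t = 90° − θ_B = 49.67°.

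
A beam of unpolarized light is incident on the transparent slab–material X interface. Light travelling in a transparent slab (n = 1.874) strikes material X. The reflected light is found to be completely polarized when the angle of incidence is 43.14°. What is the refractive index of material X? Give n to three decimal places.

Brewster's law: tan θ_B = n₂/n₁ (light incident in a transparent slab, refracted into material X).
n₂ = n₁ tan θ_B = 1.874 × tan 43.14° = 1.756.

n ≈ 1.756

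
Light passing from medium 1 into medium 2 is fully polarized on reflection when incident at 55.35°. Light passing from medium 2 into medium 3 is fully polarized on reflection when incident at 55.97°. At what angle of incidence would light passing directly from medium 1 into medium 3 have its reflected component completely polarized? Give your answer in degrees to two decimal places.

Each Brewster angle gives a ratio: n₂/n₁ = tan 55.35° = 1.4469, n₃/n₂ = tan 55.97° = 1.4809.
Multiplying, n₃/n₁ = 1.4469 × 1.4809 = 2.1427, and θ_B(1→3) = arctan 2.1427 = 64.98°.

θ_B ≈ 64.98°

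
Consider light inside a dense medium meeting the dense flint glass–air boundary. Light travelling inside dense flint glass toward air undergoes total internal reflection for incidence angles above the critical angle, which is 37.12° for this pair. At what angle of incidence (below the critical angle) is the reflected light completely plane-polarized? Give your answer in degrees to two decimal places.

θ_B ≈ 31.11°

At the critical angle sin θ_c = n₂/n₁, giving n₂/n₁ = sin 37.12° = 0.6035.
Then tan θ_B = n₂/n₁ = 0.6035, so θ_B = arctan 0.6035 = 31.11°.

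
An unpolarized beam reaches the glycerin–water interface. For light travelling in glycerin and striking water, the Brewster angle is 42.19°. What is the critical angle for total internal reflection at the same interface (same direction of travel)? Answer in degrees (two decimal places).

tan θ_B = n₂/n₁ = tan 42.19° = 0.9064.
Total internal reflection: sin θ_c = n₂/n₁ = 0.9064.
θ_c = arcsin(0.9064) = 65.02°.

θ_c ≈ 65.02°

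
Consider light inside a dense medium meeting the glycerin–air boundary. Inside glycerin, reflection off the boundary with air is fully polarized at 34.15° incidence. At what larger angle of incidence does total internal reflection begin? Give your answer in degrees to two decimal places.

From Brewster, n₂/n₁ = tan θ_B = tan 34.15° = 0.6783.
Then sin θ_c = n₂/n₁ = 0.6783, so θ_c = arcsin 0.6783 = 42.71°.

θ_c ≈ 42.71°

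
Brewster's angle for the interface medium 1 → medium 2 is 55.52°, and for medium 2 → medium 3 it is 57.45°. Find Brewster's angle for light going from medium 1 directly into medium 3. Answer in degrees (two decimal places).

θ_B ≈ 66.33°

n₂/n₁ = tan 55.52° = 1.4561 and n₃/n₂ = tan 57.45° = 1.5667.
n₃/n₁ = 2.2812. Then tan θ_B(1→3) = n₃/n₁, so θ_B(1→3) = arctan(2.2812) = 66.33°.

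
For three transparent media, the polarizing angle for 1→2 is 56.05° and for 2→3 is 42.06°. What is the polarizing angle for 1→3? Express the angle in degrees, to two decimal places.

Each Brewster angle gives a ratio: n₂/n₁ = tan 56.05° = 1.4854, n₃/n₂ = tan 42.06° = 0.9023.
n₃/n₁ = 1.3402. Then tan θ_B(1→3) = n₃/n₁, so θ_B(1→3) = arctan(1.3402) = 53.27°.

θ_B ≈ 53.27°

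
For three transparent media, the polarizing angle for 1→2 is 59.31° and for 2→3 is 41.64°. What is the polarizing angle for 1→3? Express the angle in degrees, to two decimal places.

n₂/n₁ = tan 59.31° = 1.6849 and n₃/n₂ = tan 41.64° = 0.8891.
So n₃/n₁ = (n₂/n₁)(n₃/n₂) = 1.6849 × 0.8891 = 1.4980.
θ_B(1→3) = arctan(1.4980) = 56.27°.

θ_B ≈ 56.27°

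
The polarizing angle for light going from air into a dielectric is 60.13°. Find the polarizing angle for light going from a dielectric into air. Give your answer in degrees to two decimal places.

Reversing the direction swaps n₁ and n₂, so tan θ_B' = 1/tan θ_B and θ_B' = 90° − θ_B.
Hence θ_B' = 90° − 60.13° = 29.87°.

θ_B' ≈ 29.87°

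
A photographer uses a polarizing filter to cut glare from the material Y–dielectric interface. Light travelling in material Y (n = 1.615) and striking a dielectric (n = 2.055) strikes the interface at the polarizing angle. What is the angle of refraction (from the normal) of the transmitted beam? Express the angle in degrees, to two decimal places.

tan θ_B = n₂/n₁ = 2.055/1.615 = 1.2724, so θ_B = 51.84°.
The refracted ray is perpendicular to the reflected ray, so θ_t = 90° − θ_B = 38.16°.

θ_t ≈ 38.16°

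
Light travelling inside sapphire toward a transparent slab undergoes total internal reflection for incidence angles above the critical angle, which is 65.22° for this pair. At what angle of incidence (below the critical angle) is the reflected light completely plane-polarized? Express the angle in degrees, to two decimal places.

At the critical angle sin θ_c = n₂/n₁, giving n₂/n₁ = sin 65.22° = 0.9079.
Then tan θ_B = n₂/n₁ = 0.9079, so θ_B = arctan 0.9079 = 42.24°.

θ_B ≈ 42.24°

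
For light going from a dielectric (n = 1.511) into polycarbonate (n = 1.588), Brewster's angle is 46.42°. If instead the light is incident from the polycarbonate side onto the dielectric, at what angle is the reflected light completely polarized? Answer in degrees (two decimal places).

The two Brewster angles are complementary: θ_B' = 90° − θ_B = 90° − 46.42° = 43.58°.

θ_B' ≈ 43.58°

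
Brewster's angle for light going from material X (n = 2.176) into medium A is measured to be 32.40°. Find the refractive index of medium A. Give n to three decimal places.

At Brewster's angle, tan θ_B = n₂/n₁ with n₁ on the incident side (material X) and n₂ on the transmitted side (medium A).
n₂ = n₁ tan θ_B = 2.176 × tan 32.40° = 1.381.

n ≈ 1.381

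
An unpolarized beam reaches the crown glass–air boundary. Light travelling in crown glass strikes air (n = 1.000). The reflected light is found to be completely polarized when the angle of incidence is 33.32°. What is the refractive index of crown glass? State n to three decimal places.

At the polarizing angle, tan θ_B = n₂/n₁ with n₁ on the incident side (crown glass) and n₂ on the transmitted side (air).
n₁ = n₂ / tan θ_B = 1.000 / tan 33.32° = 1.521.

n ≈ 1.521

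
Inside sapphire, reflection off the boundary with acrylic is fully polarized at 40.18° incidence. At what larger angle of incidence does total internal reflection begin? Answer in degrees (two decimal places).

θ_c ≈ 57.61°

tan θ_B = n₂/n₁ = tan 40.18° = 0.8445.
Total internal reflection: sin θ_c = n₂/n₁ = 0.8445.
θ_c = arcsin(0.8445) = 57.61°.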